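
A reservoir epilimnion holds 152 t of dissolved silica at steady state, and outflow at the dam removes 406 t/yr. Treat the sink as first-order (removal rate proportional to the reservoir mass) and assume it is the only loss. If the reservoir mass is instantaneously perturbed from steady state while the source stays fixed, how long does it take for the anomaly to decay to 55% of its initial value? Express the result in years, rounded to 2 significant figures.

For a linear reservoir the anomaly decays as exp(−t/τ) with τ = M/F = 152/406 = 0.3744 yr.
exp(−t/τ) = 0.55 ⇒ t = −τ ln(0.55) = 0.3744 × 0.5978 = 0.2238 yr.

0.22 yr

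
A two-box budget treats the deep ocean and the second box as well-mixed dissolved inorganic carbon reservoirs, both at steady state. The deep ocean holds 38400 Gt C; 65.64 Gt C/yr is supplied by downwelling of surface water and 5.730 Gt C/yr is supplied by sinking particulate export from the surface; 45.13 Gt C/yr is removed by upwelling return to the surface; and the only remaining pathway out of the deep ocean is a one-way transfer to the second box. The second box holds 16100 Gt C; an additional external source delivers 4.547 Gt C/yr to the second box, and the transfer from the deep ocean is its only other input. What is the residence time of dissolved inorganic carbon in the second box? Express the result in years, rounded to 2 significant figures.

520 yr

Balance the deep ocean: ΣF_in = 65.64 + 5.730 = 71.370 Gt C/yr.
Transfer to the second box = ΣF_in − (45.13) = 26.240 Gt C/yr.
Total input to the second box = 26.240 + 4.547 = 30.787 Gt C/yr; at steady state this equals its total output.
τ = M / F = 16100 / 30.787 = 522.9 yr.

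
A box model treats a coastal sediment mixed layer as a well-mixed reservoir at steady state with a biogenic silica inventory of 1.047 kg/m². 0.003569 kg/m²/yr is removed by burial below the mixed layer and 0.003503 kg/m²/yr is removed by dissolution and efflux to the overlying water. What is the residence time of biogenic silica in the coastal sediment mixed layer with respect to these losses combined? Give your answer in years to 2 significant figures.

Total removal = 0.003569 + 0.003503 = 0.0070720 kg/m²/yr.
τ = M / ΣF_out = 1.047 / 0.0070720 = 148.0 yr.

150 yr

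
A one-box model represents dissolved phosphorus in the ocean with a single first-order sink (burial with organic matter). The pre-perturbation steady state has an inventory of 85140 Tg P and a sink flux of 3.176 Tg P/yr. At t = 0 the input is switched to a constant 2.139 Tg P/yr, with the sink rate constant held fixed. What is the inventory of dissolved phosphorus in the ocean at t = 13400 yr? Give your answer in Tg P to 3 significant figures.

74200 Tg P

Residence time τ = M₀/F₀ = 26810 yr. The eventual steady state is M_∞ = M₀·(F₁/F₀) = 85140 × 2.139/3.176 = 57341 Tg P.
The anomaly ΔM(t) = M(t) − M_∞ decays as ΔM₀·e^(−t/τ) with ΔM₀ = 85140 − 57341 = 27800 Tg P.
At t = 13400 yr, e^(−t/τ) = e^(−0.4999) = 0.6066, so ΔM = 16860 Tg P and M = 57341 + 16860 = 74204 Tg P.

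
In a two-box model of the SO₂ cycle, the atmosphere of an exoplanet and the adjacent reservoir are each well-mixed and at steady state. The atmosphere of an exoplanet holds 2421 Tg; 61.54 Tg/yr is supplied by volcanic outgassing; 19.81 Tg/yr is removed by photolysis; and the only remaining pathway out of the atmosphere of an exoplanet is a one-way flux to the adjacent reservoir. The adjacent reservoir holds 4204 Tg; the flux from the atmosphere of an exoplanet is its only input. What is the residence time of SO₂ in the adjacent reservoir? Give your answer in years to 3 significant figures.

Balance the atmosphere of an exoplanet: ΣF_in = 61.540 Tg/yr.
Flux to the adjacent reservoir = ΣF_in − (19.81) = 41.730 Tg/yr.
At steady state the output of the adjacent reservoir equals its input, 41.730 Tg/yr.
τ = M / F = 4204 / 41.730 = 100.7 yr.

101 yr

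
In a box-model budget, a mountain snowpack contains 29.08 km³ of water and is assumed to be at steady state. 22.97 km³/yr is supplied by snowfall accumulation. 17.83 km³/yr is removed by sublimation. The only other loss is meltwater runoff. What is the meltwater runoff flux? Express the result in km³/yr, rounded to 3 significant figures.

5.14 km³/yr

At steady state ΣF_in = ΣF_out.
ΣF_in = 22.970 km³/yr.
Meltwater runoff flux = ΣF_in − (17.83) = 22.970 − 17.83 = 5.140 km³/yr.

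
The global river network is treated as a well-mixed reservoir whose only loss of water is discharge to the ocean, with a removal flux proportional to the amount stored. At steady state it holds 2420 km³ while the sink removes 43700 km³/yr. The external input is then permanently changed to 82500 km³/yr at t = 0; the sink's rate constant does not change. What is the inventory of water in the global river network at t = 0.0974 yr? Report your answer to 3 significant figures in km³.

The sink rate constant is k = F₀/M₀ = 43700/2420 = 18.06 yr⁻¹.
Solving dM/dt = F₁ − kM with M(0) = M₀ gives M(t) = F₁/k + (M₀ − F₁/k)·e^(−kt).
F₁/k = 82500/18.06 = 4568.6 km³; kt = 18.06 × 0.0974 = 1.759, e^(−kt) = 0.1722.
M(0.0974) = 4568.6 + (2420 − 4568.6) × 0.1722 = 4568.6 − 370.1 = 4198.6 km³.

4200 km³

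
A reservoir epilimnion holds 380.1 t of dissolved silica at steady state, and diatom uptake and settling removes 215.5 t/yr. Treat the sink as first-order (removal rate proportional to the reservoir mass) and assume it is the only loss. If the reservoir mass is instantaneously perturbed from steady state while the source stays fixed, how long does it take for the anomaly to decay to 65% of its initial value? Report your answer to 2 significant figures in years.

For a linear reservoir the anomaly decays as exp(−t/τ) with τ = M/F = 380.1/215.5 = 1.764 yr.
exp(−t/τ) = 0.65 ⇒ t = −τ ln(0.65) = 1.764 × 0.4308 = 0.7598 yr.

0.76 yr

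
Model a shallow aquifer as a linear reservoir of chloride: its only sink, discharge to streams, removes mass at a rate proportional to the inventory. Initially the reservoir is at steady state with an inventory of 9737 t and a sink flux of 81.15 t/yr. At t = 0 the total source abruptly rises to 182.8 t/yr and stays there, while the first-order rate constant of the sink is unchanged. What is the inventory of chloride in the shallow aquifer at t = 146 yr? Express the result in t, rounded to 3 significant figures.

18300 t

τ = M₀/F₀ = 9737/81.15 = 120.0 yr; rate constant k = 1/τ.
New steady state M_∞ = F₁/k = F₁·τ = 182.8 × 120.0 = 21934 t.
M(t) = M_∞ + (M₀ − M_∞)·e^(−t/τ); t/τ = 146/120.0 = 1.217, so e^(−t/τ) = 0.2962.
M(t) = 21934 − 12200 × 0.2962 = 18321 t.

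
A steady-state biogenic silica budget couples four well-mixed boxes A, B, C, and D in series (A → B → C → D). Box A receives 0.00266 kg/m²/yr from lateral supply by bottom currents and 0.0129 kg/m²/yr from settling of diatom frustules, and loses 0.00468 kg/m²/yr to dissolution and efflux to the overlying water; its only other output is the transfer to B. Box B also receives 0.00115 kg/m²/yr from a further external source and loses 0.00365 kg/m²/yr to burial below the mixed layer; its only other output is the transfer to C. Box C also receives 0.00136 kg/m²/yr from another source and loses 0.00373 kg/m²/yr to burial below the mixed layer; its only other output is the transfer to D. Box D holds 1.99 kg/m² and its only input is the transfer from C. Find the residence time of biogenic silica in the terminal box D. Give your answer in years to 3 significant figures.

331 yr

Box A: F(A→B) = (0.00266 + 0.0129) − 0.00468 = 0.010880 kg/m²/yr.
Box B: F(B→C) = (0.010880 + 0.00115) − 0.00365 = 0.0083800 kg/m²/yr.
Box C: F(C→D) = (0.0083800 + 0.00136) − 0.00373 = 0.0060100 kg/m²/yr.
Box D throughput = its input = 0.0060100 kg/m²/yr; τ = 1.99 / 0.0060100 = 331.1 yr.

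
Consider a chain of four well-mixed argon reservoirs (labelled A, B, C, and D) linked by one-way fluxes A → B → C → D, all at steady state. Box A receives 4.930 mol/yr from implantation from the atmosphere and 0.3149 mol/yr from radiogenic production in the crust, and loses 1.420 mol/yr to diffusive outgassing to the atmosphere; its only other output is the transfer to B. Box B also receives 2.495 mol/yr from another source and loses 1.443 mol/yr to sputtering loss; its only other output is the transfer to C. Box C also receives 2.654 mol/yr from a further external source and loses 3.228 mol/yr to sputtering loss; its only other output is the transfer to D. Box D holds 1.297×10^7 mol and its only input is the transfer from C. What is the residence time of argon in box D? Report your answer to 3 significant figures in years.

Box A: F(A→B) = (4.930 + 0.3149) − 1.420 = 3.8249 mol/yr.
Box B: F(B→C) = (3.8249 + 2.495) − 1.443 = 4.8769 mol/yr.
Box C: F(C→D) = (4.8769 + 2.654) − 3.228 = 4.3029 mol/yr.
Box D throughput = its input = 4.3029 mol/yr; τ = 1.297×10^7 / 4.3029 = 3.014×10^6 yr.

3.01×10^6 yr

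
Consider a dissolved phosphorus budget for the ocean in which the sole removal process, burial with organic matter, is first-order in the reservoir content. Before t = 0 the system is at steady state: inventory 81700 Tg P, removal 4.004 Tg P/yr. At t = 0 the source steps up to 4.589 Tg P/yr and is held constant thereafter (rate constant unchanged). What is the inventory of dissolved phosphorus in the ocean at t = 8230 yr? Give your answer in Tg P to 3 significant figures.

85700 Tg P

Residence time τ = M₀/F₀ = 20400 yr. The eventual steady state is M_∞ = M₀·(F₁/F₀) = 81700 × 4.589/4.004 = 93637 Tg P.
The anomaly ΔM(t) = M(t) − M_∞ decays as ΔM₀·e^(−t/τ) with ΔM₀ = 81700 − 93637 = −11940 Tg P.
At t = 8230 yr, e^(−t/τ) = e^(−0.4033) = 0.6681, so ΔM = −7975 Tg P and M = 93637 − 7975 = 85662 Tg P.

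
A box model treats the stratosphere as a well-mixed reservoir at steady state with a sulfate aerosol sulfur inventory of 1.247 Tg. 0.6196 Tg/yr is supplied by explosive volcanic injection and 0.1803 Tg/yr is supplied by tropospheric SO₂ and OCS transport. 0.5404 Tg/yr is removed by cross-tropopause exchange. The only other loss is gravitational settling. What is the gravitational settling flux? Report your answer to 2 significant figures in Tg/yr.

0.26 Tg/yr

At steady state ΣF_in = ΣF_out.
ΣF_in = 0.6196 + 0.1803 = 0.79990 Tg/yr.
Gravitational settling flux = ΣF_in − (0.5404) = 0.79990 − 0.5404 = 0.2595 Tg/yr.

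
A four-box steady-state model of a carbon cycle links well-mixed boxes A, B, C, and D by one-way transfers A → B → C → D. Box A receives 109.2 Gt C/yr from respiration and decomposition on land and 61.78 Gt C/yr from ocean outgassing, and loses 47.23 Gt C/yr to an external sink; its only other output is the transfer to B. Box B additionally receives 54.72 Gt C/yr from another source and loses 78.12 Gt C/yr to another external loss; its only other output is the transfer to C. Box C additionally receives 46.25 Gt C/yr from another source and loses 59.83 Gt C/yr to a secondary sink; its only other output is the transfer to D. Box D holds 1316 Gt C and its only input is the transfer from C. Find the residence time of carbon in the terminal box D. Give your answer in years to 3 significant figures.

15.2 yr

Box A: F(A→B) = (109.2 + 61.78) − 47.23 = 123.75 Gt C/yr.
Box B: F(B→C) = (123.75 + 54.72) − 78.12 = 100.35 Gt C/yr.
Box C: F(C→D) = (100.35 + 46.25) − 59.83 = 86.770 Gt C/yr.
Box D throughput = its input = 86.770 Gt C/yr; τ = 1316 / 86.770 = 15.17 yr.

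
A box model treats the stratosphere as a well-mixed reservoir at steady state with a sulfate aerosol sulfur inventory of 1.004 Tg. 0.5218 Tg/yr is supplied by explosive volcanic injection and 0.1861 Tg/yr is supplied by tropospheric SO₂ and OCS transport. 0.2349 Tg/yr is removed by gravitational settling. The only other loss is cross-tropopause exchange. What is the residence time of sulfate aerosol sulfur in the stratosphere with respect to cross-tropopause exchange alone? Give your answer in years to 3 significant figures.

At steady state ΣF_in = ΣF_out.
ΣF_in = 0.5218 + 0.1861 = 0.70790 Tg/yr.
Cross-tropopause exchange flux = ΣF_in − (0.2349) = 0.70790 − 0.2349 = 0.4730 Tg/yr.
τ = M / F = 1.004 / 0.4730 = 2.123 yr.

2.12 yr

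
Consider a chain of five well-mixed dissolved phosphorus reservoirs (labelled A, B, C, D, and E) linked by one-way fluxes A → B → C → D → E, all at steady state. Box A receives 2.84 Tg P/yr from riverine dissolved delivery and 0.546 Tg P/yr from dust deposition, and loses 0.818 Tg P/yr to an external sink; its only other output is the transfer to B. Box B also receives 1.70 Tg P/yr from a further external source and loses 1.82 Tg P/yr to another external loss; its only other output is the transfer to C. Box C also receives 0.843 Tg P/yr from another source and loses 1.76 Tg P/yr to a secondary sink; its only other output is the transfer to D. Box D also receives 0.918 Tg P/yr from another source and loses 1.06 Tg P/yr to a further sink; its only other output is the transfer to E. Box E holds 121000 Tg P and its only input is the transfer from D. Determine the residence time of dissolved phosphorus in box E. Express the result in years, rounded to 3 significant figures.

87100 yr

Box A: F(A→B) = (2.84 + 0.546) − 0.818 = 2.5680 Tg P/yr.
Box B: F(B→C) = (2.5680 + 1.70) − 1.82 = 2.4480 Tg P/yr.
Box C: F(C→D) = (2.4480 + 0.843) − 1.76 = 1.5310 Tg P/yr.
Box D: F(D→E) = (1.5310 + 0.918) − 1.06 = 1.3890 Tg P/yr.
Box E throughput = its input = 1.3890 Tg P/yr; τ = 121000 / 1.3890 = 87110 yr.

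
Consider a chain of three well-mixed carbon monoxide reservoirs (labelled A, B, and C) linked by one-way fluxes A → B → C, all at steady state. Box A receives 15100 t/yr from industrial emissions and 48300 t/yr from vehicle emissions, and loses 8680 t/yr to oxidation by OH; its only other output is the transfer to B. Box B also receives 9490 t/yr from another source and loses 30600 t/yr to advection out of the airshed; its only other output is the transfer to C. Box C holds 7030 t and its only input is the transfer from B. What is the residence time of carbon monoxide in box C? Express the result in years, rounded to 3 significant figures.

0.209 yr

Box A: F(A→B) = (15100 + 48300) − 8680 = 54720 t/yr.
Box B: F(B→C) = (54720 + 9490) − 30600 = 33610 t/yr.
Box C throughput = its input = 33610 t/yr; τ = 7030 / 33610 = 0.2092 yr.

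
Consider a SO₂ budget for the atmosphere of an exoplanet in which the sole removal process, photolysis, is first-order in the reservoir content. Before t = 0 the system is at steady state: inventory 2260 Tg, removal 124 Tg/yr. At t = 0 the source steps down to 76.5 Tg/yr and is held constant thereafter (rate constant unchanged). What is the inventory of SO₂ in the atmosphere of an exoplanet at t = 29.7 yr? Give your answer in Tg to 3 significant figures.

1560 Tg

The sink rate constant is k = F₀/M₀ = 124/2260 = 0.05487 yr⁻¹.
Solving dM/dt = F₁ − kM with M(0) = M₀ gives M(t) = F₁/k + (M₀ − F₁/k)·e^(−kt).
F₁/k = 76.5/0.05487 = 1394.3 Tg; kt = 0.05487 × 29.7 = 1.630, e^(−kt) = 0.1960.
M(29.7) = 1394.3 + (2260 − 1394.3) × 0.1960 = 1394.3 + 169.7 = 1564.0 Tg.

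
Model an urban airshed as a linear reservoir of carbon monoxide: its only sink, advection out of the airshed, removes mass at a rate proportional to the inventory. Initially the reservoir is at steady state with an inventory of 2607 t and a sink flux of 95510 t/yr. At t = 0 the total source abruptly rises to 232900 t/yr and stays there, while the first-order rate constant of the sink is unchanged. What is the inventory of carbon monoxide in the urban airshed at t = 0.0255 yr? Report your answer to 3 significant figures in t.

4880 t

τ = M₀/F₀ = 2607/95510 = 0.02730 yr; rate constant k = 1/τ.
New steady state M_∞ = F₁/k = F₁·τ = 232900 × 0.02730 = 6357.1 t.
M(t) = M_∞ + (M₀ − M_∞)·e^(−t/τ); t/τ = 0.0255/0.02730 = 0.9342, so e^(−t/τ) = 0.3929.
M(t) = 6357.1 − 3750 × 0.3929 = 4883.7 t.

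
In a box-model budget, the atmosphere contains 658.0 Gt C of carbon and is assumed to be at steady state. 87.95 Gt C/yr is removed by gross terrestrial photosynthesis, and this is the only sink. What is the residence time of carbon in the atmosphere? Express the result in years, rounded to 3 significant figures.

7.48 yr

τ = M / F = 658.0 / 87.95 = 7.482 yr.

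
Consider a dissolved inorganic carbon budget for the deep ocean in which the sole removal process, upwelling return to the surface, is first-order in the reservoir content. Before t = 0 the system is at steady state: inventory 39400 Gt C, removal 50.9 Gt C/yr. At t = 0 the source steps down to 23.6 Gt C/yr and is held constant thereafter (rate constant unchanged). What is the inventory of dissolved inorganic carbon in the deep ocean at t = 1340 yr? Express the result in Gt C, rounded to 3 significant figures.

22000 Gt C

The sink rate constant is k = F₀/M₀ = 50.9/39400 = 0.001292 yr⁻¹.
Solving dM/dt = F₁ − kM with M(0) = M₀ gives M(t) = F₁/k + (M₀ − F₁/k)·e^(−kt).
F₁/k = 23.6/0.001292 = 18268 Gt C; kt = 0.001292 × 1340 = 1.731, e^(−kt) = 0.1771.
M(1340) = 18268 + (39400 − 18268) × 0.1771 = 18268 + 3742 = 22010 Gt C.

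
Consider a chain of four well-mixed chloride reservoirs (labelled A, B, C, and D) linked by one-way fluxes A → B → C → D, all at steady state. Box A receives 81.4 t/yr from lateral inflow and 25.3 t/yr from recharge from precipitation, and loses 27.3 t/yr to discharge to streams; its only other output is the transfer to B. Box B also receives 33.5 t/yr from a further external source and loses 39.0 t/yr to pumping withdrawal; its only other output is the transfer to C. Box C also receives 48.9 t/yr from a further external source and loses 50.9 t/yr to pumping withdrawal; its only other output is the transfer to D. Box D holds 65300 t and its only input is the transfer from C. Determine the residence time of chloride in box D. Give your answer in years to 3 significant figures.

908 yr

Box A: F(A→B) = (81.4 + 25.3) − 27.3 = 79.400 t/yr.
Box B: F(B→C) = (79.400 + 33.5) − 39.0 = 73.900 t/yr.
Box C: F(C→D) = (73.900 + 48.9) − 50.9 = 71.900 t/yr.
Box D throughput = its input = 71.900 t/yr; τ = 65300 / 71.900 = 908.2 yr.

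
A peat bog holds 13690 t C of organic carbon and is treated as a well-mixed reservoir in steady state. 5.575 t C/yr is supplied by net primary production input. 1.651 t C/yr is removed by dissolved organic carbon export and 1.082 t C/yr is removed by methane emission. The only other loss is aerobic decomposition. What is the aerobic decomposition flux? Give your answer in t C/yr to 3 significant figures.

2.84 t C/yr

At steady state ΣF_in = ΣF_out.
ΣF_in = 5.5750 t C/yr.
Aerobic decomposition flux = ΣF_in − (1.651 + 1.082) = 5.5750 − 2.733 = 2.842 t C/yr.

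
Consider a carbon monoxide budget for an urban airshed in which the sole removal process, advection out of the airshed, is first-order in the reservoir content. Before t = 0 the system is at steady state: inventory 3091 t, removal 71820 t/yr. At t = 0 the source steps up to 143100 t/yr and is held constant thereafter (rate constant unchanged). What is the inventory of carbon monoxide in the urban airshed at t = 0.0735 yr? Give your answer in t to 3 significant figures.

τ = M₀/F₀ = 3091/71820 = 0.04304 yr; rate constant k = 1/τ.
New steady state M_∞ = F₁/k = F₁·τ = 143100 × 0.04304 = 6158.8 t.
M(t) = M_∞ + (M₀ − M_∞)·e^(−t/τ); t/τ = 0.0735/0.04304 = 1.708, so e^(−t/τ) = 0.1813.
M(t) = 6158.8 − 3068 × 0.1813 = 5602.7 t.

5600 t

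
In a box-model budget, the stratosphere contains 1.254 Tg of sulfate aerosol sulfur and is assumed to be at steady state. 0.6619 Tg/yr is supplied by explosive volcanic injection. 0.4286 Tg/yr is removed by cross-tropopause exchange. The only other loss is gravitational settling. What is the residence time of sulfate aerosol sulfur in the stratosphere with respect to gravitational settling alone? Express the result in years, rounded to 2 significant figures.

At steady state ΣF_in = ΣF_out.
ΣF_in = 0.66190 Tg/yr.
Gravitational settling flux = ΣF_in − (0.4286) = 0.66190 − 0.4286 = 0.2333 Tg/yr.
τ = M / F = 1.254 / 0.2333 = 5.375 yr.

5.4 yr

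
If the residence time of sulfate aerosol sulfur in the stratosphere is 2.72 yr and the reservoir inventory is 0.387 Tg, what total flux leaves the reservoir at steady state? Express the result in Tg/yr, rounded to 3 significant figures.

F = M / τ = 0.387 / 2.72 = 0.1423 Tg/yr.

0.142 Tg/yr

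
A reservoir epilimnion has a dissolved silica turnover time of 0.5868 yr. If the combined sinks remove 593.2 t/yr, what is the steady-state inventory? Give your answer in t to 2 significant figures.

τ = M/F ⇒ M = τ × F = 0.5868 × 593.2 = 348.1 t.

350 t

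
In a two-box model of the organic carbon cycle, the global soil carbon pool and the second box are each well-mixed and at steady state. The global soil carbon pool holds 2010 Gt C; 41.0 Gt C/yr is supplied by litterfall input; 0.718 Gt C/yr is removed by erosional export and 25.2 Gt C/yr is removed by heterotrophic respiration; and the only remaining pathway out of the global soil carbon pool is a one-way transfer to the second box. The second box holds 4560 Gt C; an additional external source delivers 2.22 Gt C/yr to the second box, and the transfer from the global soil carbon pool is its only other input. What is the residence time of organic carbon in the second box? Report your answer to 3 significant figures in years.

264 yr

Balance the global soil carbon pool: ΣF_in = 41.000 Gt C/yr.
Transfer to the second box = ΣF_in − (0.718 + 25.2) = 15.082 Gt C/yr.
Total input to the second box = 15.082 + 2.22 = 17.302 Gt C/yr; at steady state this equals its total output.
τ = M / F = 4560 / 17.302 = 263.6 yr.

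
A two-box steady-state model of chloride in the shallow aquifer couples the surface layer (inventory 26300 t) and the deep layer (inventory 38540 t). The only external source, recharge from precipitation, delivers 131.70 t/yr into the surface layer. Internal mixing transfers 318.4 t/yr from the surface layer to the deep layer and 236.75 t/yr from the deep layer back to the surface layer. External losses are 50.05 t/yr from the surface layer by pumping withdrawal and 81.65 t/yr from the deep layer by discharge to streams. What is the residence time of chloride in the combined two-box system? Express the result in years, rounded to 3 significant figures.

492 yr

Residence time in the combined system uses the total inventory and the total *external* removal — internal exchanges between the two boxes cancel.
M_total = 26300 + 38540 = 64840 t.
ΣF_external_out = 50.05 + 81.65 = 131.70 t/yr.
τ = M_total / ΣF_ext = 64840 / 131.70 = 492.3 yr.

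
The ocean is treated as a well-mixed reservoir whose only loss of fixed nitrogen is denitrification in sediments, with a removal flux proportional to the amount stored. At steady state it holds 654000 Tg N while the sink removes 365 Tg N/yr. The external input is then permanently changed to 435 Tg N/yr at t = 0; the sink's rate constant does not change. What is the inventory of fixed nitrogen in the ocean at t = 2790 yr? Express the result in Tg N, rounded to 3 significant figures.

753000 Tg N

Residence time τ = M₀/F₀ = 1792 yr. The eventual steady state is M_∞ = M₀·(F₁/F₀) = 654000 × 435/365 = 779420 Tg N.
The anomaly ΔM(t) = M(t) − M_∞ decays as ΔM₀·e^(−t/τ) with ΔM₀ = 654000 − 779420 = −125400 Tg N.
At t = 2790 yr, e^(−t/τ) = e^(−1.557) = 0.2107, so ΔM = −26430 Tg N and M = 779420 − 26430 = 752990 Tg N.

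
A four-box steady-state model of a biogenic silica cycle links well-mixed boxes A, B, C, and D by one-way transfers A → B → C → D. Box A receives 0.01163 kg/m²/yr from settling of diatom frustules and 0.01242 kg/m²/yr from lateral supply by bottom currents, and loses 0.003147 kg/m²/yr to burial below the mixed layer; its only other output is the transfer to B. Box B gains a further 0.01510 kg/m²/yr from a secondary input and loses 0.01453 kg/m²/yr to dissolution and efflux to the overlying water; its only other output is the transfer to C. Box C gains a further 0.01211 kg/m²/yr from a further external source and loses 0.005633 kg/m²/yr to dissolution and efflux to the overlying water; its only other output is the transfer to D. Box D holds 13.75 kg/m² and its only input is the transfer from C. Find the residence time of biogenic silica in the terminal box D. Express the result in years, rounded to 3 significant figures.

492 yr

Box A: F(A→B) = (0.01163 + 0.01242) − 0.003147 = 0.020903 kg/m²/yr.
Box B: F(B→C) = (0.020903 + 0.01510) − 0.01453 = 0.021473 kg/m²/yr.
Box C: F(C→D) = (0.021473 + 0.01211) − 0.005633 = 0.027950 kg/m²/yr.
Box D throughput = its input = 0.027950 kg/m²/yr; τ = 13.75 / 0.027950 = 491.9 yr.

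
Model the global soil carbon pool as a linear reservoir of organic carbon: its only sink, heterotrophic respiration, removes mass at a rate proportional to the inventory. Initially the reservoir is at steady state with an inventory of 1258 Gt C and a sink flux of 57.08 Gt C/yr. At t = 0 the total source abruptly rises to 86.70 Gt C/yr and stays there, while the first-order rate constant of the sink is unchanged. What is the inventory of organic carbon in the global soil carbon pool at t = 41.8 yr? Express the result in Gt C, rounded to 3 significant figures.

1810 Gt C

Residence time τ = M₀/F₀ = 22.04 yr. The eventual steady state is M_∞ = M₀·(F₁/F₀) = 1258 × 86.70/57.08 = 1910.8 Gt C.
The anomaly ΔM(t) = M(t) − M_∞ decays as ΔM₀·e^(−t/τ) with ΔM₀ = 1258 − 1910.8 = −652.8 Gt C.
At t = 41.8 yr, e^(−t/τ) = e^(−1.897) = 0.1501, so ΔM = −97.97 Gt C and M = 1910.8 − 97.97 = 1812.8 Gt C.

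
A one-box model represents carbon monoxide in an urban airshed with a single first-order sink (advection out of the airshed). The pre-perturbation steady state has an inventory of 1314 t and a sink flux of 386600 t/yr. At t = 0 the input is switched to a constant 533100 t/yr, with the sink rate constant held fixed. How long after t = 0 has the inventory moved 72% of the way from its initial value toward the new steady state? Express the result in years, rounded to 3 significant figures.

0.00433 yr

τ = M₀/F₀ = 1314/386600 = 0.003399 yr.
The remaining gap fraction is e^(−t/τ); 72% covered ⇒ e^(−t/τ) = 0.280.
t = −τ ln(0.280) = 0.003399 × 1.273 = 0.004327 yr.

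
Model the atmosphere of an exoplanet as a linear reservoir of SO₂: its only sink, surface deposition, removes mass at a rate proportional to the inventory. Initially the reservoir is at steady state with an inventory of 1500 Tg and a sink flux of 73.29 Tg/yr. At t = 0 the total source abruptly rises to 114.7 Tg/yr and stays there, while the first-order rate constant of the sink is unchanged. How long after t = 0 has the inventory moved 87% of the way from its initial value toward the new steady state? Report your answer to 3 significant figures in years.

τ = M₀/F₀ = 1500/73.29 = 20.47 yr.
The remaining gap fraction is e^(−t/τ); 87% covered ⇒ e^(−t/τ) = 0.130.
t = −τ ln(0.130) = 20.47 × 2.040 = 41.76 yr.

41.8 yr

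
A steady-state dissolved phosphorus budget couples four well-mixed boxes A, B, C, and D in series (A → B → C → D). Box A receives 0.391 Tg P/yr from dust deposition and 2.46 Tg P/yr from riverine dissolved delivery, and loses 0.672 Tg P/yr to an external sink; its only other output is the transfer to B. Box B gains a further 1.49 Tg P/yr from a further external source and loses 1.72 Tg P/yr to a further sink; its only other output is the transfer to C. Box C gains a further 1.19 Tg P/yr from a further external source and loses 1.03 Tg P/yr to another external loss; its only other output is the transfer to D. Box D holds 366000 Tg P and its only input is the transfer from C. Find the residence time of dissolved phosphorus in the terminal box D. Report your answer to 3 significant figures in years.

174000 yr

Box A: F(A→B) = (0.391 + 2.46) − 0.672 = 2.1790 Tg P/yr.
Box B: F(B→C) = (2.1790 + 1.49) − 1.72 = 1.9490 Tg P/yr.
Box C: F(C→D) = (1.9490 + 1.19) − 1.03 = 2.1090 Tg P/yr.
Box D throughput = its input = 2.1090 Tg P/yr; τ = 366000 / 2.1090 = 173500 yr.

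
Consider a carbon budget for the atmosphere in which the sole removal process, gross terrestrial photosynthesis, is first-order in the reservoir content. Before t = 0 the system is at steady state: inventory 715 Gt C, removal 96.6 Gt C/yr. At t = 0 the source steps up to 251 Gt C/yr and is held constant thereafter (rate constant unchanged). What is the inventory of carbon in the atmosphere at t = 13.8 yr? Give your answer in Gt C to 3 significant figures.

τ = M₀/F₀ = 715/96.6 = 7.402 yr; rate constant k = 1/τ.
New steady state M_∞ = F₁/k = F₁·τ = 251 × 7.402 = 1857.8 Gt C.
M(t) = M_∞ + (M₀ − M_∞)·e^(−t/τ); t/τ = 13.8/7.402 = 1.864, so e^(−t/τ) = 0.1550.
M(t) = 1857.8 − 1143 × 0.1550 = 1680.7 Gt C.

1680 Gt C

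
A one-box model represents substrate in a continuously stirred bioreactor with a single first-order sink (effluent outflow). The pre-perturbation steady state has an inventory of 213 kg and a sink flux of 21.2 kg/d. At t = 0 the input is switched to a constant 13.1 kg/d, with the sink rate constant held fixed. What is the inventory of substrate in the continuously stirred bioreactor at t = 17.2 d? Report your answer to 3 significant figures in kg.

146 kg

τ = M₀/F₀ = 213/21.2 = 10.05 d; rate constant k = 1/τ.
New steady state M_∞ = F₁/k = F₁·τ = 13.1 × 10.05 = 131.62 kg.
M(t) = M_∞ + (M₀ − M_∞)·e^(−t/τ); t/τ = 17.2/10.05 = 1.712, so e^(−t/τ) = 0.1805.
M(t) = 131.62 + 81.38 × 0.1805 = 146.31 kg.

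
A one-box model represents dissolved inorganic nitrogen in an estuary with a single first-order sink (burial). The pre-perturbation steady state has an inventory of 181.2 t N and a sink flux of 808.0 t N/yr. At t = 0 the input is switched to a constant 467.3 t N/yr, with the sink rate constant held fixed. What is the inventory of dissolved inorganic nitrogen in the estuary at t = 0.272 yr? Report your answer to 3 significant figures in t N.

128 t N

Residence time τ = M₀/F₀ = 0.2243 yr. The eventual steady state is M_∞ = M₀·(F₁/F₀) = 181.2 × 467.3/808.0 = 104.80 t N.
The anomaly ΔM(t) = M(t) − M_∞ decays as ΔM₀·e^(−t/τ) with ΔM₀ = 181.2 − 104.80 = 76.40 t N.
At t = 0.272 yr, e^(−t/τ) = e^(−1.213) = 0.2973, so ΔM = 22.72 t N and M = 104.80 + 22.72 = 127.51 t N.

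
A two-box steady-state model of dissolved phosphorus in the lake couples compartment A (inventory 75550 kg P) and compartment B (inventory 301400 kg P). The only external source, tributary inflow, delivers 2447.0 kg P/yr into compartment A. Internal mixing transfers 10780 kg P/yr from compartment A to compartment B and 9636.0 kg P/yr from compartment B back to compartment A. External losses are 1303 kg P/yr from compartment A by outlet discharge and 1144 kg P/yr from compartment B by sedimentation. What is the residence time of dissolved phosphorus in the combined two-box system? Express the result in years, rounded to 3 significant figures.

For the system as a whole, the A↔B exchange is internal and contributes nothing to the throughput; only the external sinks remove mass.
M_total = 75550 + 301400 = 376950 kg P.
ΣF_external_out = 1303 + 1144 = 2447.0 kg P/yr.
τ = M_total / ΣF_ext = 376950 / 2447.0 = 154.0 yr.

154 yr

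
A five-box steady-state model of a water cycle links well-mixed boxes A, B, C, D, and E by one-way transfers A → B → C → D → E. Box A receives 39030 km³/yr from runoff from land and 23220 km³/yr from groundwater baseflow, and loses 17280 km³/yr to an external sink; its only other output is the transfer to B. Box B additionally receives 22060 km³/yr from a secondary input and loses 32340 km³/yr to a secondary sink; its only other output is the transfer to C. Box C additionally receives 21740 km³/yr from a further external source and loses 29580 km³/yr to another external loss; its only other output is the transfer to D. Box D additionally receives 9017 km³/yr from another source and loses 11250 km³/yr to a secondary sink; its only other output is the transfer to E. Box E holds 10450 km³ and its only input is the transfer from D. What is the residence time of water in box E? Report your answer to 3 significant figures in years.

Box A: F(A→B) = (39030 + 23220) − 17280 = 44970 km³/yr.
Box B: F(B→C) = (44970 + 22060) − 32340 = 34690 km³/yr.
Box C: F(C→D) = (34690 + 21740) − 29580 = 26850 km³/yr.
Box D: F(D→E) = (26850 + 9017) − 11250 = 24617 km³/yr.
Box E throughput = its input = 24617 km³/yr; τ = 10450 / 24617 = 0.4245 yr.

0.425 yr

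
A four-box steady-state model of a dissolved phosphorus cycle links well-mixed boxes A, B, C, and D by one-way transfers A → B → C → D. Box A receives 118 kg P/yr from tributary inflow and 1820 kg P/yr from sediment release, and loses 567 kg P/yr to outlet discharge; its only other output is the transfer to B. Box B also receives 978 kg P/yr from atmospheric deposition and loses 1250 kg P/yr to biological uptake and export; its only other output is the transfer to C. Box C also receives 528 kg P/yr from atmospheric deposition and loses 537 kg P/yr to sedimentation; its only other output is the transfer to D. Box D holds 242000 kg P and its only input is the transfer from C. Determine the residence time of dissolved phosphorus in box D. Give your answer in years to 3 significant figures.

222 yr

Box A: F(A→B) = (118 + 1820) − 567 = 1371.0 kg P/yr.
Box B: F(B→C) = (1371.0 + 978) − 1250 = 1099.0 kg P/yr.
Box C: F(C→D) = (1099.0 + 528) − 537 = 1090.0 kg P/yr.
Box D throughput = its input = 1090.0 kg P/yr; τ = 242000 / 1090.0 = 222.0 yr.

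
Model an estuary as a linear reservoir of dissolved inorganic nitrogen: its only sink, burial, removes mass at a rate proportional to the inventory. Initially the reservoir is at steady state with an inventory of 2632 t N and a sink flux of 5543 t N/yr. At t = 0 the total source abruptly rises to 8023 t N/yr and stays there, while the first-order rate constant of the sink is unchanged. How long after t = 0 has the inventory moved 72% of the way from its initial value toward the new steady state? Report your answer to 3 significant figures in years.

τ = M₀/F₀ = 2632/5543 = 0.4748 yr.
The remaining gap fraction is e^(−t/τ); 72% covered ⇒ e^(−t/τ) = 0.280.
t = −τ ln(0.280) = 0.4748 × 1.273 = 0.6044 yr.

0.604 yr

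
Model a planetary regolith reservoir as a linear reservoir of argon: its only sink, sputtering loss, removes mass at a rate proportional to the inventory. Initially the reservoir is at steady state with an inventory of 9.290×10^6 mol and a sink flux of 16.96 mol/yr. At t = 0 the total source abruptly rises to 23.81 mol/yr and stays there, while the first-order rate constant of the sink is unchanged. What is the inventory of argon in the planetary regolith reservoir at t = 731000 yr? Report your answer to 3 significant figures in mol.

The sink rate constant is k = F₀/M₀ = 16.96/9.290×10^6 = 1.826×10^-6 yr⁻¹.
Solving dM/dt = F₁ − kM with M(0) = M₀ gives M(t) = F₁/k + (M₀ − F₁/k)·e^(−kt).
F₁/k = 23.81/1.826×10^-6 = 1.3042×10^7 mol; kt = 1.826×10^-6 × 731000 = 1.335, e^(−kt) = 0.2633.
M(731000) = 1.3042×10^7 + (9.290×10^6 − 1.3042×10^7) × 0.2633 = 1.3042×10^7 − 987900 = 1.2054×10^7 mol.

1.21×10^7 mol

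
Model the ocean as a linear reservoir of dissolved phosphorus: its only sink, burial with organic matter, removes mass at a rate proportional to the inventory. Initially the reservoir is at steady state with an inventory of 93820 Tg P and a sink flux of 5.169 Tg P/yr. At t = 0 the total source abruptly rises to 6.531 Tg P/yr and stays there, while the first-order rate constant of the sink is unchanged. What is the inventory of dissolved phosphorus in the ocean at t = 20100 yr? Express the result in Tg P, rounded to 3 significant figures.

Residence time τ = M₀/F₀ = 18150 yr. The eventual steady state is M_∞ = M₀·(F₁/F₀) = 93820 × 6.531/5.169 = 118540 Tg P.
The anomaly ΔM(t) = M(t) − M_∞ decays as ΔM₀·e^(−t/τ) with ΔM₀ = 93820 − 118540 = −24720 Tg P.
At t = 20100 yr, e^(−t/τ) = e^(−1.107) = 0.3304, so ΔM = −8168 Tg P and M = 118540 − 8168 = 110370 Tg P.

110000 Tg P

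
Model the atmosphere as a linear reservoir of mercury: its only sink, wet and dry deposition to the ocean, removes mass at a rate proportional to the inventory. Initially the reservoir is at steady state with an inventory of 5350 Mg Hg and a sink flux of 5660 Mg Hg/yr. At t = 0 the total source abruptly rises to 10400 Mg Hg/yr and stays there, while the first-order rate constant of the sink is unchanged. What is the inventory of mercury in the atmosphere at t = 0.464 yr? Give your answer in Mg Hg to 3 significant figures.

The sink rate constant is k = F₀/M₀ = 5660/5350 = 1.058 yr⁻¹.
Solving dM/dt = F₁ − kM with M(0) = M₀ gives M(t) = F₁/k + (M₀ − F₁/k)·e^(−kt).
F₁/k = 10400/1.058 = 9830.4 Mg Hg; kt = 1.058 × 0.464 = 0.4909, e^(−kt) = 0.6121.
M(0.464) = 9830.4 + (5350 − 9830.4) × 0.6121 = 9830.4 − 2742 = 7088.0 Mg Hg.

7090 Mg Hg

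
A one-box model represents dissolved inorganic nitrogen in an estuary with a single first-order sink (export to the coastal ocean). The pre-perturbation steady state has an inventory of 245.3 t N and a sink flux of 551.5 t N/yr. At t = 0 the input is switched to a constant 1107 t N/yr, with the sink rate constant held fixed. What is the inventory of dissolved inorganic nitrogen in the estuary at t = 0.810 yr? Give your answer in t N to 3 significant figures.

Residence time τ = M₀/F₀ = 0.4448 yr. The eventual steady state is M_∞ = M₀·(F₁/F₀) = 245.3 × 1107/551.5 = 492.38 t N.
The anomaly ΔM(t) = M(t) − M_∞ decays as ΔM₀·e^(−t/τ) with ΔM₀ = 245.3 − 492.38 = −247.1 t N.
At t = 0.810 yr, e^(−t/τ) = e^(−1.821) = 0.1618, so ΔM = −39.99 t N and M = 492.38 − 39.99 = 452.39 t N.

452 t N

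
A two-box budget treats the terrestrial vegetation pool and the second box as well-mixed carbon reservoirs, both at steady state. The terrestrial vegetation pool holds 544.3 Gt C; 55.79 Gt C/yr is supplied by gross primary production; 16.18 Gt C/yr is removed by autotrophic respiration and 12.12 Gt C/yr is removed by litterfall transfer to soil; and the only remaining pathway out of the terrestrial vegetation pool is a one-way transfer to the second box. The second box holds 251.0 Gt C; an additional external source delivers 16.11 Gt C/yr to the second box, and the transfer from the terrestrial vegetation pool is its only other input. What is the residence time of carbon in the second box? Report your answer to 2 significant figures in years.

Balance the terrestrial vegetation pool: ΣF_in = 55.790 Gt C/yr.
Transfer to the second box = ΣF_in − (16.18 + 12.12) = 27.490 Gt C/yr.
Total input to the second box = 27.490 + 16.11 = 43.600 Gt C/yr; at steady state this equals its total output.
τ = M / F = 251.0 / 43.600 = 5.757 yr.

5.8 yr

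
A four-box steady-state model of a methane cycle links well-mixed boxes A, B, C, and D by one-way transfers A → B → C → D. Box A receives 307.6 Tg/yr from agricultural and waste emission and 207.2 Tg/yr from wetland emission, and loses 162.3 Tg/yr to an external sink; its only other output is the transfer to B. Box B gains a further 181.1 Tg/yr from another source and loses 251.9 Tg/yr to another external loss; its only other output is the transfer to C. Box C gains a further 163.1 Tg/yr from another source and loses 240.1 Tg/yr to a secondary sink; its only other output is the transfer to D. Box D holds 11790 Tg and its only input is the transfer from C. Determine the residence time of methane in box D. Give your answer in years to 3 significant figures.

57.6 yr

Box A: F(A→B) = (307.6 + 207.2) − 162.3 = 352.50 Tg/yr.
Box B: F(B→C) = (352.50 + 181.1) − 251.9 = 281.70 Tg/yr.
Box C: F(C→D) = (281.70 + 163.1) − 240.1 = 204.70 Tg/yr.
Box D throughput = its input = 204.70 Tg/yr; τ = 11790 / 204.70 = 57.60 yr.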